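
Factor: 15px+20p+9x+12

Group as (15px+20p) + (9x+12) = 5p(3x+4) + 3(3x+4).
Both groups share the factor (3x+4).

(3x+4)(5p+3)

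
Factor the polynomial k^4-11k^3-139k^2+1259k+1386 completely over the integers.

Among the possible rational roots, k = 9 is a root, so (k-9) is a factor; dividing leaves k^3-2k^2-157k-154.
Next, k = -1 is a root, giving the factor (k+1) and quotient k^2-3k-154.
The remaining quadratic factors as (k-14)(k+11).

(k+1)(k+11)(k-14)(k-9)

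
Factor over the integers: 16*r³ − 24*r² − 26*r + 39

Group as (16*r³ − 26*r) + (−24*r² + 39) = 2*r*(8*r² − 13) − 3*(8*r² − 13).
Both groups share the factor (8*r² − 13).

(2*r − 3)*(8*r² − 13)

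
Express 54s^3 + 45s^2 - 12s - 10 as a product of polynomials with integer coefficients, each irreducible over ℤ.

Group as (54s^3 - 12s) + (45s^2 - 10) = 6s(9s^2 - 2) + 5(9s^2 - 2).
Both groups share the factor (9s^2 - 2).

(6s + 5)(9s^2 - 2)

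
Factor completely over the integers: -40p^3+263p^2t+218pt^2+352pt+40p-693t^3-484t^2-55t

-(5p+9t+5)(8p-11t)(p-7t-1)

Group: p(-40p^2-17pt-40p+99t^2+55t) + (-7t-1)(-40p^2-17pt-40p+99t^2+55t); both groups contain (-40p^2-17pt-40p+99t^2+55t), so (p-7t-1) is a factor with cofactor -40p^2-17pt-40p+99t^2+55t.
The cofactor groups again: -40p^2-17pt-40p+99t^2+55t = -8p(5p+9t+5) + 11t(5p+9t+5); both groups contain (5p+9t+5), giving -(8p-11t)(5p+9t+5).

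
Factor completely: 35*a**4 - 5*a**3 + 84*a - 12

Group as (35*a**4 + 84*a) + (-5*a**3 - 12) = 7*a*(5*a**3 + 12) - (5*a**3 + 12).
Both groups share the factor (5*a**3 + 12).

(7*a - 1)*(5*a**3 + 12)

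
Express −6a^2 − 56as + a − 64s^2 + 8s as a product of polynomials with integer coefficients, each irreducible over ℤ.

−(6a + 8s − 1)(a + 8s)

Group: −a(6a + 8s − 1) − 8s(6a + 8s − 1); both groups contain (6a + 8s − 1).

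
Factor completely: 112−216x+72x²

Pull out the common factor 8, then factor the remaining trinomial.

8(3x−2)(3x−7)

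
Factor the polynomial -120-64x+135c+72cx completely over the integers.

Group as (72cx+135c) + (-64x-120) = 9c(8x+15) - 8(8x+15).
Both groups share the factor (8x+15).

(8x+15)(9c-8)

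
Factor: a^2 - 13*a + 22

(a - 11)*(a - 2)

Two integers with product 22 and sum -13 are -2 and -11.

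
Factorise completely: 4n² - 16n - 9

(2n + 1)(2n - 9)

Need a pair with product 4·(-9) = -36 and sum -16: that's 2 and -18.
Split the middle term: 4n² + 2n - 18n - 9 = 2n(2n + 1) - 9(2n + 1).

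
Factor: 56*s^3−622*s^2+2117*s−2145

By the rational root theorem, s = 15/4 is a root, so (4*s−15) is a factor; dividing leaves 14*s^2−103*s+143.
The remaining quadratic factors as (2*s−11)(7*s−13).

(2*s−11)*(4*s−15)*(7*s−13)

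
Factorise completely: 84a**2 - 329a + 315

Pull out the common factor 7, then factor the remaining trinomial.

7(3a - 5)(4a - 9)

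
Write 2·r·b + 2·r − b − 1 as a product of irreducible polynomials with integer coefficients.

Group as (2·r·b + 2·r) + (−b − 1) = 2·r·(b + 1) − (b + 1).
Both groups share the factor (b + 1).

(2·r − 1)·(b + 1)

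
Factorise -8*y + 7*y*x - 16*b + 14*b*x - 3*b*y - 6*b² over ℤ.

Group: -3*b*(2*b + y) + (7*x - 8)*(2*b + y); both groups contain (2*b + y).

-(2*b + y)*(3*b - 7*x + 8)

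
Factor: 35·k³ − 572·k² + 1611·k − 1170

(5·k − 6)·(7·k − 15)·(k − 13)

Trying the rational-root candidates, k = 6/5 is a root, so (5·k − 6) divides it; the quotient is 7·k² − 106·k + 195.
The remaining quadratic factors as (k − 13)(7·k − 15).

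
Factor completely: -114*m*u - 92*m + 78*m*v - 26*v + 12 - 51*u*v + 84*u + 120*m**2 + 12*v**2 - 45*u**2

(10*m + 3*u + 4*v - 6)*(12*m - 15*u + 3*v - 2)

Group: 12*m*(10*m + 3*u + 4*v - 6) + (-15*u + 3*v - 2)*(10*m + 3*u + 4*v - 6); both groups contain (10*m + 3*u + 4*v - 6).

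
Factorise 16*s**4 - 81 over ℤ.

Difference of squares twice: with A = 2*s and B = 3, A⁴ − B⁴ = (A² − B²)(A² + B²), and A² − B² factors again.

(2*s + 3)*(2*s - 3)*(4*s**2 + 9)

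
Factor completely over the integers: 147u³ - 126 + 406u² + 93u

(3u + 7)(7u + 6)(7u - 3)

Trying the rational-root candidates, u = -7/3 is a root, so (3u + 7) divides it; the quotient is 49u² + 21u - 18.
The remaining quadratic factors as (7u - 3)(7u + 6).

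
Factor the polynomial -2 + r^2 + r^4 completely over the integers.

(r + 1)·(r - 1)·(r^2 + 2)

Substitute u = r^2 to get a quadratic in u, then factor.
r^2 - 1 is a difference of squares.
r^2 + 2 is irreducible over ℤ (always positive, so no real roots).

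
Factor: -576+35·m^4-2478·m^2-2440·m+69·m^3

(5·m+2)·(7·m+4)·(m+9)·(m-8)

By the rational root theorem, m = 8 is a root, so (m-8) divides it; the quotient is 35·m^3+349·m^2+314·m+72.
Continuing, m = -9 is a root, so (m+9) is a factor; dividing leaves 35·m^2+34·m+8.
The remaining quadratic factors as (5·m+2)(7·m+4).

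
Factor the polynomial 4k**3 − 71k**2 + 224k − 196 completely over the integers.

By the rational root theorem, k = 14 is a root, so (k − 14) is a factor; dividing leaves 4k**2 − 15k + 14.
The remaining quadratic factors as (4k − 7)(k − 2).

(4k − 7)(k − 14)(k − 2)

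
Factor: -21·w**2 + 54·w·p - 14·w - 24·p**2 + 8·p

-(7·w - 4·p)·(3·w - 6·p + 2)

Group: -3·w·(7·w - 4·p) + (6·p - 2)·(7·w - 4·p); both groups contain (7·w - 4·p).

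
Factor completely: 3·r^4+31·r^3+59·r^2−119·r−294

(3·r+7)·(r+3)·(r+7)·(r−2)

Trying the rational-root candidates, r = −7/3 is a root, giving the factor (3·r+7) and quotient r^3+8·r^2+r−42.
Then r = −3 is a root, so (r+3) divides it; the quotient is r^2+5·r−14.
The remaining quadratic factors as (r+7)(r−2).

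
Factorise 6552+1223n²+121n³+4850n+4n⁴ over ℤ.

Trying the rational-root candidates, n = -14 is a root, so (n+14) is a factor; dividing leaves 4n³+65n²+313n+468.
Continuing, n = -9 is a root, so (n+9) is a factor; dividing leaves 4n²+29n+52.
The remaining quadratic factors as (n+4)(4n+13).

(4n+13)(n+14)(n+4)(n+9)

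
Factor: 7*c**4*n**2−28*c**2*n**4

Every term has a factor of 7*c**2*n**2. Then c**2−4*n**2 = (c)² − (2*n)².

7*c**2*n**2*(c+2*n)*(c−2*n)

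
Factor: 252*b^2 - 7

Every term has a factor of 7. Then 36*b^2 - 1 = (6*b)² − (1)².

7*(6*b + 1)*(6*b - 1)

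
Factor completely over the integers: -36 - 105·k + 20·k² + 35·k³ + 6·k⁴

(2·k - 3)·(3·k + 1)·(k + 3)·(k + 4)

Trying the rational-root candidates, k = -4 is a root, so (k + 4) is a factor; dividing leaves 6·k³ + 11·k² - 24·k - 9.
Next, k = -3 is a root, so (k + 3) is a factor; dividing leaves 6·k² - 7·k - 3.
The remaining quadratic factors as (2·k - 3)(3·k + 1).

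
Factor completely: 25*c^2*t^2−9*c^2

c^2*(5*t+3)*(5*t−3)

Factor out c^2 first: what remains is 25*t^2−9.
Recognize a difference of squares with the parts 5*t and 3.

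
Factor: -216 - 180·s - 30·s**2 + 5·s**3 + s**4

(s + 2)·(s + 3)·(s + 6)·(s - 6)

Trying the rational-root candidates, s = -6 is a root, so (s + 6) divides it; the quotient is s**3 - s**2 - 24·s - 36.
Next, s = -3 is a root, so (s + 3) divides it; the quotient is s**2 - 4·s - 12.
The remaining quadratic factors as (s - 6)(s + 2).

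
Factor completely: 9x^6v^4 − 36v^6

Factor out 9v^4 first: what remains is x^6 − 4v^2.
Recognize a difference of squares with the parts x^3 and 2v.

9v^4(x^3 − 2v)(x^3 + 2v)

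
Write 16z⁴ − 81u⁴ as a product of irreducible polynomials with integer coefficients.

Write as (4z²)² − (9u²)², then factor 4z² − 9u² once more.

(2z − 3u)(2z + 3u)(4z² + 9u²)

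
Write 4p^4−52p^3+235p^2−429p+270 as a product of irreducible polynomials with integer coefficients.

(2p−3)(2p−9)(p−2)(p−5)

Trying the rational-root candidates, p = 2 is a root, so (p−2) divides it; the quotient is 4p^3−44p^2+147p−135.
Next, p = 5 is a root, giving the factor (p−5) and quotient 4p^2−24p+27.
The remaining quadratic factors as (2p−9)(2p−3).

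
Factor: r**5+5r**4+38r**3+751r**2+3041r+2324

By the rational root theorem, r = -7 is a root, so (r+7) is a factor; dividing leaves r**4-2r**3+52r**2+387r+332.
Continuing, r = -4 is a root, so (r+4) divides it; the quotient is r**3-6r**2+76r+83.
Then r = -1 is a root, giving the factor (r+1) and quotient r**2-7r+83.
The quadratic r**2-7r+83 has discriminant -283 < 0 and is irreducible over ℤ.

(r+1)(r+4)(r+7)(r**2-7r+83)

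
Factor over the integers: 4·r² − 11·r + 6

(4·r − 3)·(r − 2)

Need a pair with product 4·6 = 24 and sum −11: that's −3 and −8.
Split the middle term: 4·r² − 3·r − 8·r + 6 = r·(4·r − 3) − 2·(4·r − 3).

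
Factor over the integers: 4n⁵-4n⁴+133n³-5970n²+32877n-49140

(2n-15)(2n-7)(n-3)(n²+13n+156)

Trying the rational-root candidates, n = 3 is a root, so (n-3) divides it; the quotient is 4n⁴+8n³+157n²-5499n+16380.
Next, n = 15/2 is a root, so (2n-15) divides it; the quotient is 2n³+19n²+221n-1092.
Next, n = 7/2 is a root, so (2n-7) is a factor; dividing leaves n²+13n+156.
The quadratic n²+13n+156 has discriminant -455 < 0 and is irreducible over ℤ.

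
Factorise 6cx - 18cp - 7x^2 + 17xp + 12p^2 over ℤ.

Group: 6c(x - 3p) + (-7x - 4p)(x - 3p); both groups contain (x - 3p).

(x - 3p)(6c - 7x - 4p)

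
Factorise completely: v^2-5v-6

(v+1)(v-6)

Two integers with product -6 and sum -5 are 1 and -6.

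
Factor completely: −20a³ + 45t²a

Pull out the common factor 5a; 9t² − 4a² is a difference of squares.

5a(3t − 2a)(3t + 2a)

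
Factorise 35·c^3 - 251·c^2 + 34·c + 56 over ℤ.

(5·c + 2)·(7·c - 4)·(c - 7)

By the rational root theorem, c = 4/7 is a root, so (7·c - 4) is a factor; dividing leaves 5·c^2 - 33·c - 14.
The remaining quadratic factors as (5·c + 2)(c - 7).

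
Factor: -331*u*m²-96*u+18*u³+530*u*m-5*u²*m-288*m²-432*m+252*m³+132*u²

(u-4*m+8)*(9*u-7*m-6)*(2*u+9*m)

Group: 2*u*(9*u²-43*u*m+66*u+28*m²-32*m-48) + 9*m*(9*u²-43*u*m+66*u+28*m²-32*m-48); both groups contain (9*u²-43*u*m+66*u+28*m²-32*m-48), so (2*u+9*m) is a factor with cofactor 9*u²-43*u*m+66*u+28*m²-32*m-48.
The cofactor groups again: 9*u²-43*u*m+66*u+28*m²-32*m-48 = u*(9*u-7*m-6) + (-4*m+8)*(9*u-7*m-6); both groups contain (9*u-7*m-6), giving (u-4*m+8)*(9*u-7*m-6).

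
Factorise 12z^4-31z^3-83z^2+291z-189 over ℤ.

(3z-7)(4z-9)(z+3)(z-1)

Trying the rational-root candidates, z = 7/3 is a root, so (3z-7) is a factor; dividing leaves 4z^3-z^2-30z+27.
Continuing, z = 9/4 is a root, so (4z-9) divides it; the quotient is z^2+2z-3.
The remaining quadratic factors as (z+3)(z-1).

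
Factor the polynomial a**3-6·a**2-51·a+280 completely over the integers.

(a+7)·(a-5)·(a-8)

By the rational root theorem, a = -7 is a root, giving the factor (a+7) and quotient a**2-13·a+40.
The remaining quadratic factors as (a-8)(a-5).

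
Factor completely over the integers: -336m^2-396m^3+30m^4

6m^2(5m+4)(m-14)

Pull out the common factor 6m^2, then factor the remaining trinomial.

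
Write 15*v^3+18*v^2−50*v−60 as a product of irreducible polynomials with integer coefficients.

Group as (15*v^3−50*v) + (18*v^2−60) = 5*v*(3*v^2−10) + 6*(3*v^2−10).
Both groups share the factor (3*v^2−10).

(5*v+6)*(3*v^2−10)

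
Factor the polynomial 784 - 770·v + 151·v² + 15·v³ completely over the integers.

(3·v - 7)·(5·v - 8)·(v + 14)

Testing divisors of the constant over divisors of the leading coefficient, v = 8/5 is a root, giving the factor (5·v - 8) and quotient 3·v² + 35·v - 98.
The remaining quadratic factors as (3·v - 7)(v + 14).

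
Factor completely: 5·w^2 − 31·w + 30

(5·w − 6)·(w − 5)

Need a pair with product 5·30 = 150 and sum −31: that's −6 and −25.
Split the middle term: 5·w^2 − 6·w − 25·w + 30 = w·(5·w − 6) − 5·(5·w − 6).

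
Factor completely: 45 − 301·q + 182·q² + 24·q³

By the rational root theorem, q = −9 is a root, giving the factor (q + 9) and quotient 24·q² − 34·q + 5.
The remaining quadratic factors as (6·q − 1)(4·q − 5).

(4·q − 5)·(6·q − 1)·(q + 9)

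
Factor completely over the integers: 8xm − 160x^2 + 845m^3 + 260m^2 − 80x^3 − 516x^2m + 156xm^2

−(10x − 13m)(2x + 13m + 4)(4x + 5m)

Group: 4x(−20x^2 − 104xm − 40x + 169m^2 + 52m) + 5m(−20x^2 − 104xm − 40x + 169m^2 + 52m); both groups contain (−20x^2 − 104xm − 40x + 169m^2 + 52m), so (4x + 5m) is a factor with cofactor −20x^2 − 104xm − 40x + 169m^2 + 52m.
The cofactor groups again: −20x^2 − 104xm − 40x + 169m^2 + 52m = −10x(2x + 13m + 4) + 13m(2x + 13m + 4); both groups contain (2x + 13m + 4), giving −(10x − 13m)(2x + 13m + 4).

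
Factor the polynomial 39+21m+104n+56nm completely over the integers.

(7m+13)(8n+3)

Group as (56nm+104n) + (21m+39) = 8n(7m+13) + 3(7m+13).
Both groups share the factor (7m+13).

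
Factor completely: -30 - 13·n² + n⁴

Substitute u = n² to get a quadratic in u, then factor.
n² + 2 is irreducible over ℤ (always positive, so no real roots).
n² - 15 is irreducible over ℤ (15 is not a perfect square).

(n² + 2)·(n² - 15)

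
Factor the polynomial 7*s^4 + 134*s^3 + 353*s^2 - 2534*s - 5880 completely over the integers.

(7*s + 15)*(s + 14)*(s + 7)*(s - 4)

By the rational root theorem, s = -15/7 is a root, giving the factor (7*s + 15) and quotient s^3 + 17*s^2 + 14*s - 392.
Continuing, s = -14 is a root, giving the factor (s + 14) and quotient s^2 + 3*s - 28.
The remaining quadratic factors as (s + 7)(s - 4).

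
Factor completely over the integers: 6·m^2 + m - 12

(2·m + 3)·(3·m - 4)

Need a pair with product 6·(-12) = -72 and sum 1: that's 9 and -8.
Split the middle term: 6·m^2 + 9·m - 8·m - 12 = 3·m·(2·m + 3) - 4·(2·m + 3).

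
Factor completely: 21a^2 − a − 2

(3a − 1)(7a + 2)

Need a pair with product 21·(−2) = −42 and sum −1: that's 6 and −7.
Split the middle term: 21a^2 + 6a − 7a − 2 = 3a(7a + 2) − (7a + 2).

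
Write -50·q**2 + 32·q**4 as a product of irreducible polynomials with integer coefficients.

Factor out 2·q**2, leaving 16·q**2 - 25, which is a difference of two squares.

2·q**2·(4·q + 5)·(4·q - 5)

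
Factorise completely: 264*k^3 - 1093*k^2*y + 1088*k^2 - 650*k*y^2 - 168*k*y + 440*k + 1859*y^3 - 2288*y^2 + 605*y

Group: 8*k*(33*k^2 - 182*k*y + 136*k + 169*y^2 - 208*y + 55) + 11*y*(33*k^2 - 182*k*y + 136*k + 169*y^2 - 208*y + 55); both groups contain (33*k^2 - 182*k*y + 136*k + 169*y^2 - 208*y + 55), so (8*k + 11*y) is a factor with cofactor 33*k^2 - 182*k*y + 136*k + 169*y^2 - 208*y + 55.
The cofactor groups again: 33*k^2 - 182*k*y + 136*k + 169*y^2 - 208*y + 55 = 11*k*(3*k - 13*y + 11) + (-13*y + 5)*(3*k - 13*y + 11); both groups contain (3*k - 13*y + 11), giving (11*k - 13*y + 5)*(3*k - 13*y + 11).

(11*k - 13*y + 5)*(3*k - 13*y + 11)*(8*k + 11*y)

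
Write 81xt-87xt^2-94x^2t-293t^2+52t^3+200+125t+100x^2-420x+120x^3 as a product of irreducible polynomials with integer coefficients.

(12x-13t-8)(2x-t+5)(5x+4t-5)

Group: 12x(10x^2+3xt+15x-4t^2+25t-25) + (-13t-8)(10x^2+3xt+15x-4t^2+25t-25); both groups contain (10x^2+3xt+15x-4t^2+25t-25), so (12x-13t-8) is a factor with cofactor 10x^2+3xt+15x-4t^2+25t-25.
The cofactor groups again: 10x^2+3xt+15x-4t^2+25t-25 = 5x(2x-t+5) + (4t-5)(2x-t+5); both groups contain (2x-t+5), giving (5x+4t-5)(2x-t+5).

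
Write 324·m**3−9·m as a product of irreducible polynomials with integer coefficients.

9·m·(6·m+1)·(6·m−1)

Factor out 9·m, leaving 36·m**2−1, which is a difference of two squares.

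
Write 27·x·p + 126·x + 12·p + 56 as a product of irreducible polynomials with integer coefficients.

(3·p + 14)·(9·x + 4)

Group as (27·x·p + 126·x) + (12·p + 56) = 9·x·(3·p + 14) + 4·(3·p + 14).
Both groups share the factor (3·p + 14).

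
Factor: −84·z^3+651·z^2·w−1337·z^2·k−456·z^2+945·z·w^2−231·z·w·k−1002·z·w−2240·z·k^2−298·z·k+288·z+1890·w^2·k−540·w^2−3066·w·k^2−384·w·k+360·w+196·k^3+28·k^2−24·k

−(12·z+15·w−k)·(7·z+14·k−4)·(z−9·w+14·k+6)

Group: 12·z·(−7·z^2+63·z·w−112·z·k−38·z+126·w·k−36·w−196·k^2−28·k+24) + (15·w−k)·(−7·z^2+63·z·w−112·z·k−38·z+126·w·k−36·w−196·k^2−28·k+24); both groups contain (−7·z^2+63·z·w−112·z·k−38·z+126·w·k−36·w−196·k^2−28·k+24), so (12·z+15·w−k) is a factor with cofactor −7·z^2+63·z·w−112·z·k−38·z+126·w·k−36·w−196·k^2−28·k+24.
The cofactor groups again: −7·z^2+63·z·w−112·z·k−38·z+126·w·k−36·w−196·k^2−28·k+24 = −z·(7·z+14·k−4) + (9·w−14·k−6)·(7·z+14·k−4); both groups contain (7·z+14·k−4), giving −(z−9·w+14·k+6)·(7·z+14·k−4).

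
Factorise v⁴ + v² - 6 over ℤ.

Substitute u = v² to get a quadratic in u, then factor.
v² - 2 is irreducible over ℤ (2 is not a perfect square).
v² + 3 is irreducible over ℤ (always positive, so no real roots).

(v² + 3)(v² - 2)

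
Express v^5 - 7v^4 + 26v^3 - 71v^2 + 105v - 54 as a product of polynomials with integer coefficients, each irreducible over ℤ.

Testing divisors of the constant over divisors of the leading coefficient, v = 1 is a root, giving the factor (v - 1) and quotient v^4 - 6v^3 + 20v^2 - 51v + 54.
Continuing, v = 3 is a root, so (v - 3) divides it; the quotient is v^3 - 3v^2 + 11v - 18.
Continuing, v = 2 is a root, so (v - 2) divides it; the quotient is v^2 - v + 9.
The quadratic v^2 - v + 9 has discriminant -35 < 0 and is irreducible over ℤ.

(v - 1)(v - 2)(v - 3)(v^2 - v + 9)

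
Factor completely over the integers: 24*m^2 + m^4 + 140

Substitute u = m^2 to get a quadratic in u, then factor.
m^2 + 10 is irreducible over ℤ (always positive, so no real roots).
m^2 + 14 is irreducible over ℤ (always positive, so no real roots).

(m^2 + 10)*(m^2 + 14)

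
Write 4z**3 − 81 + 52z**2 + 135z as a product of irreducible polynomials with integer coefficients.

Among the possible rational roots, z = −9/2 is a root, giving the factor (2z + 9) and quotient 2z**2 + 17z − 9.
The remaining quadratic factors as (2z − 1)(z + 9).

(2z + 9)(2z − 1)(z + 9)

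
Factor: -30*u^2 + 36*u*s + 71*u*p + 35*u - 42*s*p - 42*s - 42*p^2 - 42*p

-(5*u - 6*s - 6*p)*(6*u - 7*p - 7)

Group: -6*u*(5*u - 6*s - 6*p) + (7*p + 7)*(5*u - 6*s - 6*p); both groups contain (5*u - 6*s - 6*p).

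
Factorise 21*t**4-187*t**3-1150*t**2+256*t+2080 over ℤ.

Among the possible rational roots, t = 4/3 is a root, so (3*t-4) is a factor; dividing leaves 7*t**3-53*t**2-454*t-520.
Then t = -10/7 is a root, giving the factor (7*t+10) and quotient t**2-9*t-52.
The remaining quadratic factors as (t-13)(t+4).

(3*t-4)*(7*t+10)*(t+4)*(t-13)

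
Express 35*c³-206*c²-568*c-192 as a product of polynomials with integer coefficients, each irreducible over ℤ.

Testing divisors of the constant over divisors of the leading coefficient, c = -2/5 is a root, so (5*c+2) is a factor; dividing leaves 7*c²-44*c-96.
The remaining quadratic factors as (7*c+12)(c-8).

(5*c+2)*(7*c+12)*(c-8)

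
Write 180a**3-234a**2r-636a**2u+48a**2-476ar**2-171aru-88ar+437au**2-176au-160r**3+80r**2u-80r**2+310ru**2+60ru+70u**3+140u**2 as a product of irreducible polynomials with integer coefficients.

(15a+8r+2u+4)(2a-5r-5u)(6a+4r-7u)

Group: 6a(30a**2-59ar-71au+8a-40r**2-50ru-20r-10u**2-20u) + (4r-7u)(30a**2-59ar-71au+8a-40r**2-50ru-20r-10u**2-20u); both groups contain (30a**2-59ar-71au+8a-40r**2-50ru-20r-10u**2-20u), so (6a+4r-7u) is a factor with cofactor 30a**2-59ar-71au+8a-40r**2-50ru-20r-10u**2-20u.
The cofactor groups again: 30a**2-59ar-71au+8a-40r**2-50ru-20r-10u**2-20u = 15a(2a-5r-5u) + (8r+2u+4)(2a-5r-5u); both groups contain (2a-5r-5u), giving (15a+8r+2u+4)(2a-5r-5u).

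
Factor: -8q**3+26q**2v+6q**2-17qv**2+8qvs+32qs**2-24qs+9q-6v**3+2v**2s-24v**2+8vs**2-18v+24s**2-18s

-(2q-3v+4s-3)(4q+v+3)(q-2v-2s)

Group: 2q(-4q**2+7qv+8qs-3q+2v**2+2vs+6v+6s) + (-3v+4s-3)(-4q**2+7qv+8qs-3q+2v**2+2vs+6v+6s); both groups contain (-4q**2+7qv+8qs-3q+2v**2+2vs+6v+6s), so (2q-3v+4s-3) is a factor with cofactor -4q**2+7qv+8qs-3q+2v**2+2vs+6v+6s.
The cofactor groups again: -4q**2+7qv+8qs-3q+2v**2+2vs+6v+6s = -q(4q+v+3) + (2v+2s)(4q+v+3); both groups contain (4q+v+3), giving -(q-2v-2s)(4q+v+3).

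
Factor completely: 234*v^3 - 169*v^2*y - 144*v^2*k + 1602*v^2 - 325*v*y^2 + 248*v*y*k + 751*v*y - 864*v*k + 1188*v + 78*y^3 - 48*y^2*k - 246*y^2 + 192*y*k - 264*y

(13*v + 13*y - 8*k + 11)*(2*v - 3*y + 12)*(9*v - 2*y)

Group: 13*v*(18*v^2 - 31*v*y + 108*v + 6*y^2 - 24*y) + (13*y - 8*k + 11)*(18*v^2 - 31*v*y + 108*v + 6*y^2 - 24*y); both groups contain (18*v^2 - 31*v*y + 108*v + 6*y^2 - 24*y), so (13*v + 13*y - 8*k + 11) is a factor with cofactor 18*v^2 - 31*v*y + 108*v + 6*y^2 - 24*y.
The cofactor groups again: 18*v^2 - 31*v*y + 108*v + 6*y^2 - 24*y = 9*v*(2*v - 3*y + 12) - 2*y*(2*v - 3*y + 12); both groups contain (2*v - 3*y + 12), giving (9*v - 2*y)*(2*v - 3*y + 12).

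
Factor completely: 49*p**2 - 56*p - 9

Need a pair with product 49·(-9) = -441 and sum -56: that's 7 and -63.
Split the middle term: 49*p**2 + 7*p - 63*p - 9 = 7*p*(7*p + 1) - 9*(7*p + 1).

(7*p + 1)*(7*p - 9)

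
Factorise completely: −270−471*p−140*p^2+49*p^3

By the rational root theorem, p = −9/7 is a root, so (7*p+9) is a factor; dividing leaves 7*p^2−29*p−30.
The remaining quadratic factors as (p−5)(7*p+6).

(7*p+6)*(7*p+9)*(p−5)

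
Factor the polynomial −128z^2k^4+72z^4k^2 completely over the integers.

Factor out 8z^2k^2, leaving 9z^2−16k^2, which is a difference of two squares.

8k^2z^2(3z−4k)(3z+4k)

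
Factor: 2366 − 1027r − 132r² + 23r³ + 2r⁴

Trying the rational-root candidates, r = 2 is a root, so (r − 2) divides it; the quotient is 2r³ + 27r² − 78r − 1183.
Continuing, r = 13/2 is a root, giving the factor (2r − 13) and quotient r² + 20r + 91.
The remaining quadratic factors as (r + 13)(r + 7).

(2r − 13)(r + 13)(r + 7)(r − 2)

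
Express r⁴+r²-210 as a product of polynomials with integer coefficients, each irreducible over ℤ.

(r²+15)(r²-14)

Substitute u = r² to get a quadratic in u, then factor.
r²+15 is irreducible over ℤ (always positive, so no real roots).
r²-14 is irreducible over ℤ (14 is not a perfect square).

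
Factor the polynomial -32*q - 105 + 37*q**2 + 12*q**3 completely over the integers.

(3*q - 5)*(4*q + 7)*(q + 3)

Trying the rational-root candidates, q = 5/3 is a root, so (3*q - 5) divides it; the quotient is 4*q**2 + 19*q + 21.
The remaining quadratic factors as (4*q + 7)(q + 3).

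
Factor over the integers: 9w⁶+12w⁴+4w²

w²(3w²+2)²

Every term has a factor of w²; factoring it out leaves 9w⁴+12w²+4.
Recognize a perfect-square trinomial with the parts 3w² and 2.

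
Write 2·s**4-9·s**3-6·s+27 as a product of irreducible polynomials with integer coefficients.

(2·s-9)·(s**3-3)

Group as (2·s**4-6·s) + (-9·s**3+27) = 2·s·(s**3-3) - 9·(s**3-3).
Both groups share the factor (s**3-3).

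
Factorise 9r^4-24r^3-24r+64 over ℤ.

(3r-8)(3r^3-8)

Group as (9r^4-24r) + (-24r^3+64) = 3r(3r^3-8) - 8(3r^3-8).
Both groups share the factor (3r^3-8).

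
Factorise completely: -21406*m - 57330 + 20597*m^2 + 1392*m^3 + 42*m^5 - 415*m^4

Testing divisors of the constant over divisors of the leading coefficient, m = 13/6 is a root, giving the factor (6*m - 13) and quotient 7*m^4 - 54*m^3 + 115*m^2 + 3682*m + 4410.
Then m = -5 is a root, giving the factor (m + 5) and quotient 7*m^3 - 89*m^2 + 560*m + 882.
Continuing, m = -9/7 is a root, so (7*m + 9) divides it; the quotient is m^2 - 14*m + 98.
The quadratic m^2 - 14*m + 98 has discriminant -196 < 0 and is irreducible over ℤ.

(6*m - 13)*(7*m + 9)*(m + 5)*(m^2 - 14*m + 98)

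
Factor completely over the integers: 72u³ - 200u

8u(3u + 5)(3u - 5)

Every term has a factor of 8u. Then 9u² - 25 = (3u)² − (5)².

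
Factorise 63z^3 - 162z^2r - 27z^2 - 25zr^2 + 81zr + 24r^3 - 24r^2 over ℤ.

(3z - 8r)(3z - r)(7z + 3r - 3)

Group: 7z(9z^2 - 27zr + 8r^2) + (3r - 3)(9z^2 - 27zr + 8r^2); both groups contain (9z^2 - 27zr + 8r^2), so (7z + 3r - 3) is a factor with cofactor 9z^2 - 27zr + 8r^2.
The cofactor groups again: 9z^2 - 27zr + 8r^2 = 3z(3z - r) - 8r(3z - r); both groups contain (3z - r), giving (3z - 8r)(3z - r).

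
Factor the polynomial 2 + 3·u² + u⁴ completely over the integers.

(u² + 1)·(u² + 2)

Substitute w = u² to get a quadratic in w, then factor.
u² + 2 is irreducible over ℤ (always positive, so no real roots).
u² + 1 is irreducible over ℤ (sum of squares).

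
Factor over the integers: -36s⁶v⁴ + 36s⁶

Pull out the common factor 36s⁶, leaving -v⁴ + 1.
Recognize a difference of squares with the parts 1 and v².
-v² + 1 is again a difference of squares: (-v + 1)(v + 1).

-36s⁶(v + 1)(v - 1)(v² + 1)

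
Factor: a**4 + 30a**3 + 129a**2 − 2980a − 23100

By the rational root theorem, a = −15 is a root, so (a + 15) divides it; the quotient is a**3 + 15a**2 − 96a − 1540.
Next, a = −11 is a root, so (a + 11) divides it; the quotient is a**2 + 4a − 140.
The remaining quadratic factors as (a − 10)(a + 14).

(a + 11)(a + 14)(a + 15)(a − 10)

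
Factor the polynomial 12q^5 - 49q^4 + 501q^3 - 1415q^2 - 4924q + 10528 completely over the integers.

By the rational root theorem, q = 4 is a root, so (q - 4) divides it; the quotient is 12q^4 - q^3 + 497q^2 + 573q - 2632.
Next, q = -8/3 is a root, so (3q + 8) divides it; the quotient is 4q^3 - 11q^2 + 195q - 329.
Then q = 7/4 is a root, so (4q - 7) is a factor; dividing leaves q^2 - q + 47.
The quadratic q^2 - q + 47 has discriminant -187 < 0 and is irreducible over ℤ.

(3q + 8)(4q - 7)(q - 4)(q^2 - q + 47)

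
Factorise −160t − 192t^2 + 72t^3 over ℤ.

Pull out the common factor 8t, then factor the remaining trinomial.

8t(3t + 2)(3t − 10)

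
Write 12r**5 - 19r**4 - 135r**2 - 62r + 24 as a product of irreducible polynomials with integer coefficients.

(3r + 2)(4r - 1)(r - 3)(r**2 + r + 4)

Testing divisors of the constant over divisors of the leading coefficient, r = 1/4 is a root, so (4r - 1) divides it; the quotient is 3r**4 - 4r**3 - r**2 - 34r - 24.
Next, r = 3 is a root, so (r - 3) divides it; the quotient is 3r**3 + 5r**2 + 14r + 8.
Continuing, r = -2/3 is a root, so (3r + 2) divides it; the quotient is r**2 + r + 4.
The quadratic r**2 + r + 4 has discriminant -15 < 0 and is irreducible over ℤ.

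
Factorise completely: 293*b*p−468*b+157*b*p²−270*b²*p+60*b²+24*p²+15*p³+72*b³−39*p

Group: b*(72*b²−54*b*p−156*b−5*p²−13*p) + (−3*p+3)*(72*b²−54*b*p−156*b−5*p²−13*p); both groups contain (72*b²−54*b*p−156*b−5*p²−13*p), so (b−3*p+3) is a factor with cofactor 72*b²−54*b*p−156*b−5*p²−13*p.
The cofactor groups again: 72*b²−54*b*p−156*b−5*p²−13*p = 6*b*(12*b+p) + (−5*p−13)*(12*b+p); both groups contain (12*b+p), giving (6*b−5*p−13)*(12*b+p).

(12*b+p)*(6*b−5*p−13)*(b−3*p+3)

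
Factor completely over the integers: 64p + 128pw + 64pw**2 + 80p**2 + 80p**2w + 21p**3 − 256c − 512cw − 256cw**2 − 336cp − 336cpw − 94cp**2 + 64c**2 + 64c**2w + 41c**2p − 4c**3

−(4c − p)(c − 3p − 8w − 8)(c − 7p − 8w − 8)

Group: 4c(−c**2 + 10cp + 16cw + 16c − 21p**2 − 80pw − 80p − 64w**2 − 128w − 64) − p(−c**2 + 10cp + 16cw + 16c − 21p**2 − 80pw − 80p − 64w**2 − 128w − 64); both groups contain (−c**2 + 10cp + 16cw + 16c − 21p**2 − 80pw − 80p − 64w**2 − 128w − 64), so (4c − p) is a factor with cofactor −c**2 + 10cp + 16cw + 16c − 21p**2 − 80pw − 80p − 64w**2 − 128w − 64.
The cofactor groups again: −c**2 + 10cp + 16cw + 16c − 21p**2 − 80pw − 80p − 64w**2 − 128w − 64 = −c(c − 7p − 8w − 8) + (3p + 8w + 8)(c − 7p − 8w − 8); both groups contain (c − 7p − 8w − 8), giving −(c − 3p − 8w − 8)(c − 7p − 8w − 8).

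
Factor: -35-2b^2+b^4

(b^2+5)(b^2-7)

Substitute u = b^2 to get a quadratic in u, then factor.
b^2-7 is irreducible over ℤ (7 is not a perfect square).
b^2+5 is irreducible over ℤ (always positive, so no real roots).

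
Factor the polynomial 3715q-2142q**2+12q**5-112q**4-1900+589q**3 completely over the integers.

Trying the rational-root candidates, q = 4 is a root, giving the factor (q-4) and quotient 12q**4-64q**3+333q**2-810q+475.
Continuing, q = 5/6 is a root, giving the factor (6q-5) and quotient 2q**3-9q**2+48q-95.
Then q = 5/2 is a root, giving the factor (2q-5) and quotient q**2-2q+19.
The quadratic q**2-2q+19 has discriminant -72 < 0 and is irreducible over ℤ.

(2q-5)(6q-5)(q-4)(q**2-2q+19)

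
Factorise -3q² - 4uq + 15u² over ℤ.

Group: 5u(3u + q) - 3q(3u + q); both groups contain (3u + q).

(5u - 3q)(3u + q)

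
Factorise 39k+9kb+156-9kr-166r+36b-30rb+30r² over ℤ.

-(3r-3b-13)(3k-10r+12)

Group: -3r(3k-10r+12) + (3b+13)(3k-10r+12); both groups contain (3k-10r+12).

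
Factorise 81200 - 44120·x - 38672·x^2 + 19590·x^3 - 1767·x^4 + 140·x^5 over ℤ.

(4·x - 5)·(5·x - 14)·(7·x + 10)·(x^2 - 10·x + 116)

Among the possible rational roots, x = 14/5 is a root, giving the factor (5·x - 14) and quotient 28·x^4 - 275·x^3 + 3148·x^2 + 1080·x - 5800.
Continuing, x = -10/7 is a root, giving the factor (7·x + 10) and quotient 4·x^3 - 45·x^2 + 514·x - 580.
Continuing, x = 5/4 is a root, so (4·x - 5) is a factor; dividing leaves x^2 - 10·x + 116.
The quadratic x^2 - 10·x + 116 has discriminant -364 < 0 and is irreducible over ℤ.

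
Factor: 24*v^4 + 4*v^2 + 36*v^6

Every term has a factor of 4*v^2; factoring it out leaves 9*v^4 + 6*v^2 + 1.
Recognize a perfect-square trinomial with the parts 3*v^2 and 1.

4*v^2*(3*v^2 + 1)^2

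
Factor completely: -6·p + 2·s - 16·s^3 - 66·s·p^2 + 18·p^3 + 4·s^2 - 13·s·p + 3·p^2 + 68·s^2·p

Group: 4·s·(-4·s^2 + 15·s·p + 2·s - 9·p^2 - 6·p) + (-2·p + 1)·(-4·s^2 + 15·s·p + 2·s - 9·p^2 - 6·p); both groups contain (-4·s^2 + 15·s·p + 2·s - 9·p^2 - 6·p), so (4·s - 2·p + 1) is a factor with cofactor -4·s^2 + 15·s·p + 2·s - 9·p^2 - 6·p.
The cofactor groups again: -4·s^2 + 15·s·p + 2·s - 9·p^2 - 6·p = -s·(4·s - 3·p - 2) + 3·p·(4·s - 3·p - 2); both groups contain (4·s - 3·p - 2), giving -(s - 3·p)·(4·s - 3·p - 2).

-(4·s - 2·p + 1)·(4·s - 3·p - 2)·(s - 3·p)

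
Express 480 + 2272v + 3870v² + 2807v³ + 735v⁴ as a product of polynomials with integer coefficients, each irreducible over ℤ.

(3v + 4)(5v + 6)(7v + 4)(7v + 5)

Among the possible rational roots, v = -5/7 is a root, so (7v + 5) divides it; the quotient is 105v³ + 326v² + 320v + 96.
Continuing, v = -4/3 is a root, so (3v + 4) is a factor; dividing leaves 35v² + 62v + 24.
The remaining quadratic factors as (5v + 6)(7v + 4).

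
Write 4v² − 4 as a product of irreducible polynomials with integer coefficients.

4(v + 1)(v − 1)

Factor out 4, leaving v² − 1, which is a difference of two squares.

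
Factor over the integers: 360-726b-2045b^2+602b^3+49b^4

Among the possible rational roots, b = -15 is a root, so (b+15) is a factor; dividing leaves 49b^3-133b^2-50b+24.
Then b = 3 is a root, so (b-3) divides it; the quotient is 49b^2+14b-8.
The remaining quadratic factors as (7b+4)(7b-2).

(7b+4)(7b-2)(b+15)(b-3)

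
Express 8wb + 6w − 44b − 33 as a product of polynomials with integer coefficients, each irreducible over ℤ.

Group as (8wb + 6w) + (−44b − 33) = 2w(4b + 3) − 11(4b + 3).
Both groups share the factor (4b + 3).

(2w − 11)(4b + 3)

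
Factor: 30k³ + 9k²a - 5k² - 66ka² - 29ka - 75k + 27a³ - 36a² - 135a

(3k - 3a - 5)(2k - a + 3)(5k + 9a)

Group: 5k(6k² - 9ka - k + 3a² - 4a - 15) + 9a(6k² - 9ka - k + 3a² - 4a - 15); both groups contain (6k² - 9ka - k + 3a² - 4a - 15), so (5k + 9a) is a factor with cofactor 6k² - 9ka - k + 3a² - 4a - 15.
The cofactor groups again: 6k² - 9ka - k + 3a² - 4a - 15 = 3k(2k - a + 3) + (-3a - 5)(2k - a + 3); both groups contain (2k - a + 3), giving (3k - 3a - 5)(2k - a + 3).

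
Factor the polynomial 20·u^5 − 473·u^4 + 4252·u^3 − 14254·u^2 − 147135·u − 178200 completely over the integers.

Trying the rational-root candidates, u = −11/4 is a root, so (4·u + 11) divides it; the quotient is 5·u^4 − 132·u^3 + 1426·u^2 − 7485·u − 16200.
Continuing, u = −8/5 is a root, so (5·u + 8) divides it; the quotient is u^3 − 28·u^2 + 330·u − 2025.
Then u = 15 is a root, so (u − 15) is a factor; dividing leaves u^2 − 13·u + 135.
The quadratic u^2 − 13·u + 135 has discriminant −371 < 0 and is irreducible over ℤ.

(4·u + 11)·(5·u + 8)·(u − 15)·(u^2 − 13·u + 135)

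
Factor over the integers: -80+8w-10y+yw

(w-10)(y+8)

Group as (yw-10y) + (8w-80) = y(w-10) + 8(w-10).
Both groups share the factor (w-10).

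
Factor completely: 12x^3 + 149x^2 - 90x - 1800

(3x - 10)(4x + 15)(x + 12)

By the rational root theorem, x = -12 is a root, so (x + 12) is a factor; dividing leaves 12x^2 + 5x - 150.
The remaining quadratic factors as (3x - 10)(4x + 15).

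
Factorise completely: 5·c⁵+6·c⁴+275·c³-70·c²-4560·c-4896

By the rational root theorem, c = 4 is a root, giving the factor (c-4) and quotient 5·c⁴+26·c³+379·c²+1446·c+1224.
Continuing, c = -6/5 is a root, so (5·c+6) divides it; the quotient is c³+4·c²+71·c+204.
Then c = -3 is a root, so (c+3) is a factor; dividing leaves c²+c+68.
The quadratic c²+c+68 has discriminant -271 < 0 and is irreducible over ℤ.

(5·c+6)·(c+3)·(c-4)·(c²+c+68)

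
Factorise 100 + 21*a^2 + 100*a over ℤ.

Need a pair with product 21·100 = 2100 and sum 100: that's 30 and 70.
Split the middle term: 21*a^2 + 30*a + 70*a + 100 = 3*a*(7*a + 10) + 10*(7*a + 10).

(3*a + 10)*(7*a + 10)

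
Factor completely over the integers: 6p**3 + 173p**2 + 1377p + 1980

(6p + 11)(p + 12)(p + 15)

Among the possible rational roots, p = −12 is a root, so (p + 12) divides it; the quotient is 6p**2 + 101p + 165.
The remaining quadratic factors as (p + 15)(6p + 11).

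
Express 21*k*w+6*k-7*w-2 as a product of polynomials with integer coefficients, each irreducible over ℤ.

(3*k-1)*(7*w+2)

Group as (21*k*w+6*k) + (-7*w-2) = 3*k*(7*w+2) - (7*w+2).
Both groups share the factor (7*w+2).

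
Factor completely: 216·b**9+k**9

(k**3+6·b**3)·(k**6-6·k**3·b**3+36·b**6)

Recognize a sum of cubes with the parts 6·b**3 and k**3.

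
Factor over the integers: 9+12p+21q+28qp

(4p+3)(7q+3)

Group as (28qp+21q) + (12p+9) = 7q(4p+3) + 3(4p+3).
Both groups share the factor (4p+3).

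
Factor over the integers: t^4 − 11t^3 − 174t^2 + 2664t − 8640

(t + 15)(t − 12)(t − 6)(t − 8)

Among the possible rational roots, t = 12 is a root, so (t − 12) is a factor; dividing leaves t^3 + t^2 − 162t + 720.
Continuing, t = 8 is a root, so (t − 8) divides it; the quotient is t^2 + 9t − 90.
The remaining quadratic factors as (t + 15)(t − 6).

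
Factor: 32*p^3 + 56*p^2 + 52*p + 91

(4*p + 7)*(8*p^2 + 13)

Group as (32*p^3 + 52*p) + (56*p^2 + 91) = 4*p*(8*p^2 + 13) + 7*(8*p^2 + 13).
Both groups share the factor (8*p^2 + 13).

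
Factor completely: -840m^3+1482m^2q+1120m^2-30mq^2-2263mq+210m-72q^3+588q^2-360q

-(10m+2q-15)(12m-3q+2)(7m-12q)

Group: 7m(-120m^2+6mq+160m+6q^2-49q+30) - 12q(-120m^2+6mq+160m+6q^2-49q+30); both groups contain (-120m^2+6mq+160m+6q^2-49q+30), so (7m-12q) is a factor with cofactor -120m^2+6mq+160m+6q^2-49q+30.
The cofactor groups again: -120m^2+6mq+160m+6q^2-49q+30 = -12m(10m+2q-15) + (3q-2)(10m+2q-15); both groups contain (10m+2q-15), giving -(12m-3q+2)(10m+2q-15).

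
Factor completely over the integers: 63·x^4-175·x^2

7·x^2·(3·x+5)·(3·x-5)

Pull out the common factor 7·x^2; 9·x^2-25 is a difference of squares.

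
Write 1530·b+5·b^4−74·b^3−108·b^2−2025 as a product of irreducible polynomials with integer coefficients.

(5·b−9)·(b+5)·(b−15)·(b−3)

Testing divisors of the constant over divisors of the leading coefficient, b = 3 is a root, giving the factor (b−3) and quotient 5·b^3−59·b^2−285·b+675.
Then b = −5 is a root, giving the factor (b+5) and quotient 5·b^2−84·b+135.
The remaining quadratic factors as (b−15)(5·b−9).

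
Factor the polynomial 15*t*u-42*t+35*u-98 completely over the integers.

(3*t+7)*(5*u-14)

Group as (15*t*u-42*t) + (35*u-98) = 3*t*(5*u-14) + 7*(5*u-14).
Both groups share the factor (5*u-14).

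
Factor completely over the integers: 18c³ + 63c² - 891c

Pull out the common factor 9c, then factor the remaining trinomial.

9c(2c - 11)(c + 9)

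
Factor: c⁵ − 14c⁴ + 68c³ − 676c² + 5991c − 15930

(c − 5)(c − 6)(c − 9)(c² + 6c + 59)

Trying the rational-root candidates, c = 5 is a root, giving the factor (c − 5) and quotient c⁴ − 9c³ + 23c² − 561c + 3186.
Continuing, c = 9 is a root, so (c − 9) is a factor; dividing leaves c³ + 23c − 354.
Then c = 6 is a root, so (c − 6) is a factor; dividing leaves c² + 6c + 59.
The quadratic c² + 6c + 59 has discriminant −200 < 0 and is irreducible over ℤ.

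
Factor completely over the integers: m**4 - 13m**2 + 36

Substitute u = m**2 to get a quadratic in u, then factor.
m**2 - 9 is a difference of squares.
m**2 - 4 is a difference of squares.

(m + 2)(m + 3)(m - 2)(m - 3)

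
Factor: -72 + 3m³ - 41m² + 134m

(3m - 2)(m - 4)(m - 9)

Testing divisors of the constant over divisors of the leading coefficient, m = 9 is a root, giving the factor (m - 9) and quotient 3m² - 14m + 8.
The remaining quadratic factors as (m - 4)(3m - 2).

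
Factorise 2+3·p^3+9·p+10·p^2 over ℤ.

By the rational root theorem, p = -2 is a root, giving the factor (p+2) and quotient 3·p^2+4·p+1.
The remaining quadratic factors as (3·p+1)(p+1).

(3·p+1)·(p+1)·(p+2)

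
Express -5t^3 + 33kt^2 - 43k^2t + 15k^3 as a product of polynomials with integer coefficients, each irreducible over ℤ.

Group: 5k(3k^2 - 8kt + 5t^2) - t(3k^2 - 8kt + 5t^2); both groups contain (3k^2 - 8kt + 5t^2), so (5k - t) is a factor with cofactor 3k^2 - 8kt + 5t^2.
The cofactor groups again: 3k^2 - 8kt + 5t^2 = k(3k - 5t) - t(3k - 5t); both groups contain (3k - 5t), giving (k - t)(3k - 5t).

(3k - 5t)(5k - t)(k - t)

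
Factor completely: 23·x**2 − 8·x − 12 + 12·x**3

(3·x + 2)·(4·x − 3)·(x + 2)

Among the possible rational roots, x = −2/3 is a root, so (3·x + 2) is a factor; dividing leaves 4·x**2 + 5·x − 6.
The remaining quadratic factors as (x + 2)(4·x − 3).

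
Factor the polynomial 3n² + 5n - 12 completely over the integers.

(3n - 4)(n + 3)

Need a pair with product 3·(-12) = -36 and sum 5: that's 9 and -4.
Split the middle term: 3n² + 9n - 4n - 12 = 3n(n + 3) - 4(n + 3).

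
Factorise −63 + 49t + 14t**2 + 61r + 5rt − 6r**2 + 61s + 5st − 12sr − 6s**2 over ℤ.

Group: −s(6s + 6r + 7t − 7) + (−r + 2t + 9)(6s + 6r + 7t − 7); both groups contain (6s + 6r + 7t − 7).

−(6s + 6r + 7t − 7)(s + r − 2t − 9)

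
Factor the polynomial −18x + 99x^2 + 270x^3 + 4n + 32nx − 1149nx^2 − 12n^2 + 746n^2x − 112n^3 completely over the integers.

−(2n − 9x)(7n − 2x − 1)(8n − 15x + 2)

Group: 7n(−16n^2 + 102nx − 4n − 135x^2 + 18x) + (−2x − 1)(−16n^2 + 102nx − 4n − 135x^2 + 18x); both groups contain (−16n^2 + 102nx − 4n − 135x^2 + 18x), so (7n − 2x − 1) is a factor with cofactor −16n^2 + 102nx − 4n − 135x^2 + 18x.
The cofactor groups again: −16n^2 + 102nx − 4n − 135x^2 + 18x = −8n(2n − 9x) + (15x − 2)(2n − 9x); both groups contain (2n − 9x), giving −(8n − 15x + 2)(2n − 9x).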